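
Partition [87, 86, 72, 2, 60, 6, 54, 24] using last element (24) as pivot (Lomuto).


Pivot: 24
  2 <= 24: swap -> [2, 86, 72, 87, 60, 6, 54, 24]
  6 <= 24: swap -> [2, 6, 72, 87, 60, 86, 54, 24]
Place pivot at 2: [2, 6, 24, 87, 60, 86, 54, 72]

Partitioned: [2, 6, 24, 87, 60, 86, 54, 72]


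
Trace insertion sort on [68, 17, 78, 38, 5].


Initial: [68, 17, 78, 38, 5]
Insert 17: [17, 68, 78, 38, 5]
Insert 78: [17, 68, 78, 38, 5]
Insert 38: [17, 38, 68, 78, 5]
Insert 5: [5, 17, 38, 68, 78]

Sorted: [5, 17, 38, 68, 78]


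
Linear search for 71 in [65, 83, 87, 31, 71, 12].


i=0: 65!=71
i=1: 83!=71
i=2: 87!=71
i=3: 31!=71
i=4: 71==71 found!

Found at 4, 5 comps


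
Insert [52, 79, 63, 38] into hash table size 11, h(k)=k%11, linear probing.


Insert 52: h=8 -> slot 8
Insert 79: h=2 -> slot 2
Insert 63: h=8, 1 probes -> slot 9
Insert 38: h=5 -> slot 5

Table: [None, None, 79, None, None, 38, None, None, 52, 63, None]


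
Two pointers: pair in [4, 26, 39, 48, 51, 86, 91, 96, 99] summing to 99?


lo=0(4)+hi=8(99)=103
lo=0(4)+hi=7(96)=100
lo=0(4)+hi=6(91)=95
lo=1(26)+hi=6(91)=117
lo=1(26)+hi=5(86)=112
lo=1(26)+hi=4(51)=77
lo=2(39)+hi=4(51)=90
lo=3(48)+hi=4(51)=99

Yes: 48+51=99


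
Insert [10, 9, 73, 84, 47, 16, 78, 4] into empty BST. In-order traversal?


Insert 10: root
Insert 9: L from 10
Insert 73: R from 10
Insert 84: R from 10 -> R from 73
Insert 47: R from 10 -> L from 73
Insert 16: R from 10 -> L from 73 -> L from 47
Insert 78: R from 10 -> R from 73 -> L from 84
Insert 4: L from 10 -> L from 9

In-order: [4, 9, 10, 16, 47, 73, 78, 84]


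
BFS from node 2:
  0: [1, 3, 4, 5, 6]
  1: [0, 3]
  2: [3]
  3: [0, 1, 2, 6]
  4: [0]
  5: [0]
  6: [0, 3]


Visit 2, enqueue [3]
Visit 3, enqueue [0, 1, 6]
Visit 0, enqueue [4, 5]
Visit 1, enqueue []
Visit 6, enqueue []
Visit 4, enqueue []
Visit 5, enqueue []

BFS order: [2, 3, 0, 1, 6, 4, 5]


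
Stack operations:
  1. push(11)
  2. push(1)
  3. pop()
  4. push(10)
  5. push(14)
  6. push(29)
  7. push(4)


push(11) -> [11]
push(1) -> [11, 1]
pop()->1, [11]
push(10) -> [11, 10]
push(14) -> [11, 10, 14]
push(29) -> [11, 10, 14, 29]
push(4) -> [11, 10, 14, 29, 4]

Final stack: [11, 10, 14, 29, 4]


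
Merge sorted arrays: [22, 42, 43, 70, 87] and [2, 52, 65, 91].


Take 2 from B
Take 22 from A
Take 42 from A
Take 43 from A
Take 52 from B
Take 65 from B
Take 70 from A
Take 87 from A

Merged: [2, 22, 42, 43, 52, 65, 70, 87, 91]


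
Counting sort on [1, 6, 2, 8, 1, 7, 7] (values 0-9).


Input: [1, 6, 2, 8, 1, 7, 7]
Counts: [0, 2, 1, 0, 0, 0, 1, 2, 1, 0]

Sorted: [1, 1, 2, 6, 7, 7, 8]


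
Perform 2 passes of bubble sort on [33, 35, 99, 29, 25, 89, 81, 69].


Initial: [33, 35, 99, 29, 25, 89, 81, 69]
Pass 1: [33, 35, 29, 25, 89, 81, 69, 99] (5 swaps)
Pass 2: [33, 29, 25, 35, 81, 69, 89, 99] (4 swaps)

After 2 passes: [33, 29, 25, 35, 81, 69, 89, 99]


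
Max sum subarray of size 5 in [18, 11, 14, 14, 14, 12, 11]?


[0:5]: 71
[1:6]: 65
[2:7]: 65

Max: 71 at [0:5]


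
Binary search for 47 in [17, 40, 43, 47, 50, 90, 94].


Step 1: lo=0, hi=6, mid=3, val=47

Found at index 3


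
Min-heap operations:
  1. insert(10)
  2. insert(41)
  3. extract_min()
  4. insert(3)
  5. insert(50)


insert(10) -> [10]
insert(41) -> [10, 41]
extract_min()->10, [41]
insert(3) -> [3, 41]
insert(50) -> [3, 41, 50]

Final heap: [3, 41, 50]


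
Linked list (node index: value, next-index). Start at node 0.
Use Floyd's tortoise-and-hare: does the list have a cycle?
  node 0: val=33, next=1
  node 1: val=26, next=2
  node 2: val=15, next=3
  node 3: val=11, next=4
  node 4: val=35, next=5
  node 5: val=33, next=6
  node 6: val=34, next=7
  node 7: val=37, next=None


Floyd's tortoise (slow, +1) and hare (fast, +2):
  init: slow=0, fast=0
  step 1: slow=1, fast=2
  step 2: slow=2, fast=4
  step 3: slow=3, fast=6
  step 4: fast 6->7->None, no cycle

Cycle: no


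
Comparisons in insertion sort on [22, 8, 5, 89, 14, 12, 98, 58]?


Algorithm: insertion sort
Input: [22, 8, 5, 89, 14, 12, 98, 58]
Sorted: [5, 8, 12, 14, 22, 58, 89, 98]

15


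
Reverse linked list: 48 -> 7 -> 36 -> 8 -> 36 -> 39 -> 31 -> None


Step 1: curr=48, set curr.next=prev(None) | reversed so far: 48
Step 2: curr=7, set curr.next=prev(48) | reversed so far: 7 -> 48
Step 3: curr=36, set curr.next=prev(7) | reversed so far: 36 -> 7 -> 48
Step 4: curr=8, set curr.next=prev(36) | reversed so far: 8 -> 36 -> 7 -> 48
Step 5: curr=36, set curr.next=prev(8) | reversed so far: 36 -> 8 -> 36 -> 7 -> 48
Step 6: curr=39, set curr.next=prev(36) | reversed so far: 39 -> 36 -> 8 -> 36 -> 7 -> 48
Step 7: curr=31, set curr.next=prev(39) | reversed so far: 31 -> 39 -> 36 -> 8 -> 36 -> 7 -> 48

31 -> 39 -> 36 -> 8 -> 36 -> 7 -> 48 -> None


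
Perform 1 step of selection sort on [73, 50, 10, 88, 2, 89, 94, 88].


Initial: [73, 50, 10, 88, 2, 89, 94, 88]
Step 1: min=2 at 4
  Swap: [2, 50, 10, 88, 73, 89, 94, 88]

After 1 step: [2, 50, 10, 88, 73, 89, 94, 88]


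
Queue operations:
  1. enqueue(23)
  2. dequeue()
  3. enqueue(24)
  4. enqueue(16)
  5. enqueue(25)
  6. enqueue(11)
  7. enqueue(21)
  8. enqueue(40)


enqueue(23) -> [23]
dequeue()->23, []
enqueue(24) -> [24]
enqueue(16) -> [24, 16]
enqueue(25) -> [24, 16, 25]
enqueue(11) -> [24, 16, 25, 11]
enqueue(21) -> [24, 16, 25, 11, 21]
enqueue(40) -> [24, 16, 25, 11, 21, 40]

Final queue: [24, 16, 25, 11, 21, 40]


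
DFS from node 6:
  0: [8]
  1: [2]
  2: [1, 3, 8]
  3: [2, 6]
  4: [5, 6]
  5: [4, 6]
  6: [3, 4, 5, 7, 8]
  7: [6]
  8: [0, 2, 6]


Visit 6, push [8, 7, 5, 4, 3]
Visit 3, push [2]
Visit 2, push [8, 1]
Visit 1, push []
Visit 8, push [0]
Visit 0, push []
Visit 4, push [5]
Visit 5, push []
Visit 7, push []

DFS order: [6, 3, 2, 1, 8, 0, 4, 5, 7]


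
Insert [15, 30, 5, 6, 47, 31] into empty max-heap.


Insert 15: [15]
Insert 30: [30, 15]
Insert 5: [30, 15, 5]
Insert 6: [30, 15, 5, 6]
Insert 47: [47, 30, 5, 6, 15]
Insert 31: [47, 30, 31, 6, 15, 5]

Final heap: [47, 30, 31, 6, 15, 5]


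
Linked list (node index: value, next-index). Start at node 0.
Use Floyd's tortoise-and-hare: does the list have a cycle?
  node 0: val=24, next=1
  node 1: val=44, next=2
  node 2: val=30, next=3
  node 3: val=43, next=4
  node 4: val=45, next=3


Floyd's tortoise (slow, +1) and hare (fast, +2):
  init: slow=0, fast=0
  step 1: slow=1, fast=2
  step 2: slow=2, fast=4
  step 3: slow=3, fast=4
  step 4: slow=4, fast=4
  slow == fast at node 4: cycle detected

Cycle: yes


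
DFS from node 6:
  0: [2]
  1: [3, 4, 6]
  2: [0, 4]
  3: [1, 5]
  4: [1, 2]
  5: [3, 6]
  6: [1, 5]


Visit 6, push [5, 1]
Visit 1, push [4, 3]
Visit 3, push [5]
Visit 5, push []
Visit 4, push [2]
Visit 2, push [0]
Visit 0, push []

DFS order: [6, 1, 3, 5, 4, 2, 0]


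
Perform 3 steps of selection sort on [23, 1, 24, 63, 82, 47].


Initial: [23, 1, 24, 63, 82, 47]
Step 1: min=1 at 1
  Swap: [1, 23, 24, 63, 82, 47]
Step 2: min=23 at 1
  Swap: [1, 23, 24, 63, 82, 47]
Step 3: min=24 at 2
  Swap: [1, 23, 24, 63, 82, 47]

After 3 steps: [1, 23, 24, 63, 82, 47]


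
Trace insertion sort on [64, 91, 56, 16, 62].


Initial: [64, 91, 56, 16, 62]
Insert 91: [64, 91, 56, 16, 62]
Insert 56: [56, 64, 91, 16, 62]
Insert 16: [16, 56, 64, 91, 62]
Insert 62: [16, 56, 62, 64, 91]

Sorted: [16, 56, 62, 64, 91]


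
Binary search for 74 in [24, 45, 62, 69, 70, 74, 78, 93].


Step 1: lo=0, hi=7, mid=3, val=69
Step 2: lo=4, hi=7, mid=5, val=74

Found at index 5


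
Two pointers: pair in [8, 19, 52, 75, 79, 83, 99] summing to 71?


lo=0(8)+hi=6(99)=107
lo=0(8)+hi=5(83)=91
lo=0(8)+hi=4(79)=87
lo=0(8)+hi=3(75)=83
lo=0(8)+hi=2(52)=60
lo=1(19)+hi=2(52)=71

Yes: 19+52=71


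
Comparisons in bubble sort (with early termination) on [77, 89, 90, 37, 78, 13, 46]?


Algorithm: bubble sort (with early termination)
Input: [77, 89, 90, 37, 78, 13, 46]
Sorted: [13, 37, 46, 77, 78, 89, 90]

21


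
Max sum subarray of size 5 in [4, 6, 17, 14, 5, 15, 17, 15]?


[0:5]: 46
[1:6]: 57
[2:7]: 68
[3:8]: 66

Max: 68 at [2:7]


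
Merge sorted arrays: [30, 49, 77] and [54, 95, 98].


Take 30 from A
Take 49 from A
Take 54 from B
Take 77 from A

Merged: [30, 49, 54, 77, 95, 98]


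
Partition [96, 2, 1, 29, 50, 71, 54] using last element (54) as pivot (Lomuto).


Pivot: 54
  2 <= 54: swap -> [2, 96, 1, 29, 50, 71, 54]
  1 <= 54: swap -> [2, 1, 96, 29, 50, 71, 54]
  29 <= 54: swap -> [2, 1, 29, 96, 50, 71, 54]
  50 <= 54: swap -> [2, 1, 29, 50, 96, 71, 54]
Place pivot at 4: [2, 1, 29, 50, 54, 71, 96]

Partitioned: [2, 1, 29, 50, 54, 71, 96]


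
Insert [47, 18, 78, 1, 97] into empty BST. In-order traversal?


Insert 47: root
Insert 18: L from 47
Insert 78: R from 47
Insert 1: L from 47 -> L from 18
Insert 97: R from 47 -> R from 78

In-order: [1, 18, 47, 78, 97]


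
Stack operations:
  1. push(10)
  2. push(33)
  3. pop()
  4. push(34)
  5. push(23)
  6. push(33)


push(10) -> [10]
push(33) -> [10, 33]
pop()->33, [10]
push(34) -> [10, 34]
push(23) -> [10, 34, 23]
push(33) -> [10, 34, 23, 33]

Final stack: [10, 34, 23, 33]


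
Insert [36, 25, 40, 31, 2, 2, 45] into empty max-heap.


Insert 36: [36]
Insert 25: [36, 25]
Insert 40: [40, 25, 36]
Insert 31: [40, 31, 36, 25]
Insert 2: [40, 31, 36, 25, 2]
Insert 2: [40, 31, 36, 25, 2, 2]
Insert 45: [45, 31, 40, 25, 2, 2, 36]

Final heap: [45, 31, 40, 25, 2, 2, 36]


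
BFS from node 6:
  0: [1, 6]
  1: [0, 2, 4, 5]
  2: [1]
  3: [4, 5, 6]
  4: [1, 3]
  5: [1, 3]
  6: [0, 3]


Visit 6, enqueue [0, 3]
Visit 0, enqueue [1]
Visit 3, enqueue [4, 5]
Visit 1, enqueue [2]
Visit 4, enqueue []
Visit 5, enqueue []
Visit 2, enqueue []

BFS order: [6, 0, 3, 1, 4, 5, 2]


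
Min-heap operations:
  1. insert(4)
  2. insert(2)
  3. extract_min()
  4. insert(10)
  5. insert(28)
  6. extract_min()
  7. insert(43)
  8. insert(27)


insert(4) -> [4]
insert(2) -> [2, 4]
extract_min()->2, [4]
insert(10) -> [4, 10]
insert(28) -> [4, 10, 28]
extract_min()->4, [10, 28]
insert(43) -> [10, 28, 43]
insert(27) -> [10, 27, 43, 28]

Final heap: [10, 27, 43, 28]


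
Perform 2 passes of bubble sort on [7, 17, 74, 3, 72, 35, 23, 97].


Initial: [7, 17, 74, 3, 72, 35, 23, 97]
Pass 1: [7, 17, 3, 72, 35, 23, 74, 97] (4 swaps)
Pass 2: [7, 3, 17, 35, 23, 72, 74, 97] (3 swaps)

After 2 passes: [7, 3, 17, 35, 23, 72, 74, 97]


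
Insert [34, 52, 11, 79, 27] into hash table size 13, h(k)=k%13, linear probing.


Insert 34: h=8 -> slot 8
Insert 52: h=0 -> slot 0
Insert 11: h=11 -> slot 11
Insert 79: h=1 -> slot 1
Insert 27: h=1, 1 probes -> slot 2

Table: [52, 79, 27, None, None, None, None, None, 34, None, None, 11, None]


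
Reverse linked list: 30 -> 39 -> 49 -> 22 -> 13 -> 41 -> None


Step 1: curr=30, set curr.next=prev(None) | reversed so far: 30
Step 2: curr=39, set curr.next=prev(30) | reversed so far: 39 -> 30
Step 3: curr=49, set curr.next=prev(39) | reversed so far: 49 -> 39 -> 30
Step 4: curr=22, set curr.next=prev(49) | reversed so far: 22 -> 49 -> 39 -> 30
Step 5: curr=13, set curr.next=prev(22) | reversed so far: 13 -> 22 -> 49 -> 39 -> 30
Step 6: curr=41, set curr.next=prev(13) | reversed so far: 41 -> 13 -> 22 -> 49 -> 39 -> 30

41 -> 13 -> 22 -> 49 -> 39 -> 30 -> None


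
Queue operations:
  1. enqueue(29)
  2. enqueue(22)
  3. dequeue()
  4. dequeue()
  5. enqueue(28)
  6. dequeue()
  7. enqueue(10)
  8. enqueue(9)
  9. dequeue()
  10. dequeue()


enqueue(29) -> [29]
enqueue(22) -> [29, 22]
dequeue()->29, [22]
dequeue()->22, []
enqueue(28) -> [28]
dequeue()->28, []
enqueue(10) -> [10]
enqueue(9) -> [10, 9]
dequeue()->10, [9]
dequeue()->9, []

Final queue: []


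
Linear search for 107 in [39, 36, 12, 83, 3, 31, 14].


i=0: 39!=107
i=1: 36!=107
i=2: 12!=107
i=3: 83!=107
i=4: 3!=107
i=5: 31!=107
i=6: 14!=107

Not found, 7 comps


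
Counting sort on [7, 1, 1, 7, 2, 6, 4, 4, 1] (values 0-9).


Input: [7, 1, 1, 7, 2, 6, 4, 4, 1]
Counts: [0, 3, 1, 0, 2, 0, 1, 2, 0, 0]

Sorted: [1, 1, 1, 2, 4, 4, 6, 7, 7]


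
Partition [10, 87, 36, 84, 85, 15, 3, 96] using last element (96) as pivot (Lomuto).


Pivot: 96
  10 <= 96: advance i (no swap)
  87 <= 96: advance i (no swap)
  36 <= 96: advance i (no swap)
  84 <= 96: advance i (no swap)
  85 <= 96: advance i (no swap)
  15 <= 96: advance i (no swap)
  3 <= 96: advance i (no swap)
Place pivot at 7: [10, 87, 36, 84, 85, 15, 3, 96]

Partitioned: [10, 87, 36, 84, 85, 15, 3, 96]


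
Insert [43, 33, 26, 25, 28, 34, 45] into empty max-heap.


Insert 43: [43]
Insert 33: [43, 33]
Insert 26: [43, 33, 26]
Insert 25: [43, 33, 26, 25]
Insert 28: [43, 33, 26, 25, 28]
Insert 34: [43, 33, 34, 25, 28, 26]
Insert 45: [45, 33, 43, 25, 28, 26, 34]

Final heap: [45, 33, 43, 25, 28, 26, 34]


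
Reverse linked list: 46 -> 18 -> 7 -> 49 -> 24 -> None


Step 1: curr=46, set curr.next=prev(None) | reversed so far: 46
Step 2: curr=18, set curr.next=prev(46) | reversed so far: 18 -> 46
Step 3: curr=7, set curr.next=prev(18) | reversed so far: 7 -> 18 -> 46
Step 4: curr=49, set curr.next=prev(7) | reversed so far: 49 -> 7 -> 18 -> 46
Step 5: curr=24, set curr.next=prev(49) | reversed so far: 24 -> 49 -> 7 -> 18 -> 46

24 -> 49 -> 7 -> 18 -> 46 -> None


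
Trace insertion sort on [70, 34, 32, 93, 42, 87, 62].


Initial: [70, 34, 32, 93, 42, 87, 62]
Insert 34: [34, 70, 32, 93, 42, 87, 62]
Insert 32: [32, 34, 70, 93, 42, 87, 62]
Insert 93: [32, 34, 70, 93, 42, 87, 62]
Insert 42: [32, 34, 42, 70, 93, 87, 62]
Insert 87: [32, 34, 42, 70, 87, 93, 62]
Insert 62: [32, 34, 42, 62, 70, 87, 93]

Sorted: [32, 34, 42, 62, 70, 87, 93]


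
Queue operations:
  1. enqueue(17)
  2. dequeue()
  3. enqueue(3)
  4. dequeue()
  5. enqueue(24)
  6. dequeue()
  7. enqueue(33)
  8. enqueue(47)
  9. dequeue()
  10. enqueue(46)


enqueue(17) -> [17]
dequeue()->17, []
enqueue(3) -> [3]
dequeue()->3, []
enqueue(24) -> [24]
dequeue()->24, []
enqueue(33) -> [33]
enqueue(47) -> [33, 47]
dequeue()->33, [47]
enqueue(46) -> [47, 46]

Final queue: [47, 46]


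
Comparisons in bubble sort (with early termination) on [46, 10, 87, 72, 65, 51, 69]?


Algorithm: bubble sort (with early termination)
Input: [46, 10, 87, 72, 65, 51, 69]
Sorted: [10, 46, 51, 65, 69, 72, 87]

18


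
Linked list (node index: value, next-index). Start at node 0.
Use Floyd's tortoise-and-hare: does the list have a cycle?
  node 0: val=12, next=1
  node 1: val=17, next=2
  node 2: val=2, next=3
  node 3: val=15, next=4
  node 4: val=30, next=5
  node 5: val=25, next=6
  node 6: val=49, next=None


Floyd's tortoise (slow, +1) and hare (fast, +2):
  init: slow=0, fast=0
  step 1: slow=1, fast=2
  step 2: slow=2, fast=4
  step 3: slow=3, fast=6
  step 4: fast -> None, no cycle

Cycle: no


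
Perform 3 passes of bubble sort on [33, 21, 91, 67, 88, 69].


Initial: [33, 21, 91, 67, 88, 69]
Pass 1: [21, 33, 67, 88, 69, 91] (4 swaps)
Pass 2: [21, 33, 67, 69, 88, 91] (1 swaps)
Pass 3: [21, 33, 67, 69, 88, 91] (0 swaps)

After 3 passes: [21, 33, 67, 69, 88, 91]


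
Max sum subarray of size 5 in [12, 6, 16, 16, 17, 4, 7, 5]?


[0:5]: 67
[1:6]: 59
[2:7]: 60
[3:8]: 49

Max: 67 at [0:5]


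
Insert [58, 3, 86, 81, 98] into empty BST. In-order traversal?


Insert 58: root
Insert 3: L from 58
Insert 86: R from 58
Insert 81: R from 58 -> L from 86
Insert 98: R from 58 -> R from 86

In-order: [3, 58, 81, 86, 98]


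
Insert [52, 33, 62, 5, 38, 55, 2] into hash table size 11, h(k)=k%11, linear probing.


Insert 52: h=8 -> slot 8
Insert 33: h=0 -> slot 0
Insert 62: h=7 -> slot 7
Insert 5: h=5 -> slot 5
Insert 38: h=5, 1 probes -> slot 6
Insert 55: h=0, 1 probes -> slot 1
Insert 2: h=2 -> slot 2

Table: [33, 55, 2, None, None, 5, 38, 62, 52, None, None]


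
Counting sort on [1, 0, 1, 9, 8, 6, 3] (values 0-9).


Input: [1, 0, 1, 9, 8, 6, 3]
Counts: [1, 2, 0, 1, 0, 0, 1, 0, 1, 1]

Sorted: [0, 1, 1, 3, 6, 8, 9]


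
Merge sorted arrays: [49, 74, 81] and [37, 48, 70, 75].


Take 37 from B
Take 48 from B
Take 49 from A
Take 70 from B
Take 74 from A
Take 75 from B

Merged: [37, 48, 49, 70, 74, 75, 81]


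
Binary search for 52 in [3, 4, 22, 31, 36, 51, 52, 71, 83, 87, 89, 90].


Step 1: lo=0, hi=11, mid=5, val=51
Step 2: lo=6, hi=11, mid=8, val=83
Step 3: lo=6, hi=7, mid=6, val=52

Found at index 6


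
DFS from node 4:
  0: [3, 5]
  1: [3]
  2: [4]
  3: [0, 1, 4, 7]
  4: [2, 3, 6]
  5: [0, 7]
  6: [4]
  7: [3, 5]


Visit 4, push [6, 3, 2]
Visit 2, push []
Visit 3, push [7, 1, 0]
Visit 0, push [5]
Visit 5, push [7]
Visit 7, push []
Visit 1, push []
Visit 6, push []

DFS order: [4, 2, 3, 0, 5, 7, 1, 6]


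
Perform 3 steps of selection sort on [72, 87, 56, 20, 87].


Initial: [72, 87, 56, 20, 87]
Step 1: min=20 at 3
  Swap: [20, 87, 56, 72, 87]
Step 2: min=56 at 2
  Swap: [20, 56, 87, 72, 87]
Step 3: min=72 at 3
  Swap: [20, 56, 72, 87, 87]

After 3 steps: [20, 56, 72, 87, 87]


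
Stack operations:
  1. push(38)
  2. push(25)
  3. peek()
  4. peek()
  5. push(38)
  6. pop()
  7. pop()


push(38) -> [38]
push(25) -> [38, 25]
peek()->25
peek()->25
push(38) -> [38, 25, 38]
pop()->38, [38, 25]
pop()->25, [38]

Final stack: [38]


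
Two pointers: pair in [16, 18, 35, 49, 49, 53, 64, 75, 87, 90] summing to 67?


lo=0(16)+hi=9(90)=106
lo=0(16)+hi=8(87)=103
lo=0(16)+hi=7(75)=91
lo=0(16)+hi=6(64)=80
lo=0(16)+hi=5(53)=69
lo=0(16)+hi=4(49)=65
lo=1(18)+hi=4(49)=67

Yes: 18+49=67


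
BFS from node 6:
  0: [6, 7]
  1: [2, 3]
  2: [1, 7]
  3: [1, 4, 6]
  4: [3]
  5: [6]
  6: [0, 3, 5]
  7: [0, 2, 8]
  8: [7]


Visit 6, enqueue [0, 3, 5]
Visit 0, enqueue [7]
Visit 3, enqueue [1, 4]
Visit 5, enqueue []
Visit 7, enqueue [2, 8]
Visit 1, enqueue []
Visit 4, enqueue []
Visit 2, enqueue []
Visit 8, enqueue []

BFS order: [6, 0, 3, 5, 7, 1, 4, 2, 8]


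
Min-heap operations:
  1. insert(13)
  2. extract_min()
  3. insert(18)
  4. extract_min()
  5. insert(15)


insert(13) -> [13]
extract_min()->13, []
insert(18) -> [18]
extract_min()->18, []
insert(15) -> [15]

Final heap: [15]


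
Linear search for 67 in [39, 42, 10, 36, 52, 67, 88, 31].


i=0: 39!=67
i=1: 42!=67
i=2: 10!=67
i=3: 36!=67
i=4: 52!=67
i=5: 67==67 found!

Found at 5, 6 comps


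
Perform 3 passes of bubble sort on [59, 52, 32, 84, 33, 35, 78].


Initial: [59, 52, 32, 84, 33, 35, 78]
Pass 1: [52, 32, 59, 33, 35, 78, 84] (5 swaps)
Pass 2: [32, 52, 33, 35, 59, 78, 84] (3 swaps)
Pass 3: [32, 33, 35, 52, 59, 78, 84] (2 swaps)

After 3 passes: [32, 33, 35, 52, 59, 78, 84]


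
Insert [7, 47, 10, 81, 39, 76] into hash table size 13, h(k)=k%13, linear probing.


Insert 7: h=7 -> slot 7
Insert 47: h=8 -> slot 8
Insert 10: h=10 -> slot 10
Insert 81: h=3 -> slot 3
Insert 39: h=0 -> slot 0
Insert 76: h=11 -> slot 11

Table: [39, None, None, 81, None, None, None, 7, 47, None, 10, 76, None]


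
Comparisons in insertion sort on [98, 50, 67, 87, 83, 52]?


Algorithm: insertion sort
Input: [98, 50, 67, 87, 83, 52]
Sorted: [50, 52, 67, 83, 87, 98]

13


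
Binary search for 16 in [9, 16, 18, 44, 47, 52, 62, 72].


Step 1: lo=0, hi=7, mid=3, val=44
Step 2: lo=0, hi=2, mid=1, val=16

Found at index 1


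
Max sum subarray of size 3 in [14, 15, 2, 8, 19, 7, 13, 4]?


[0:3]: 31
[1:4]: 25
[2:5]: 29
[3:6]: 34
[4:7]: 39
[5:8]: 24

Max: 39 at [4:7]


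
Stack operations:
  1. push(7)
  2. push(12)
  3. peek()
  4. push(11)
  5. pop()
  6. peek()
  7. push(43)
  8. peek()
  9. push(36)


push(7) -> [7]
push(12) -> [7, 12]
peek()->12
push(11) -> [7, 12, 11]
pop()->11, [7, 12]
peek()->12
push(43) -> [7, 12, 43]
peek()->43
push(36) -> [7, 12, 43, 36]

Final stack: [7, 12, 43, 36]


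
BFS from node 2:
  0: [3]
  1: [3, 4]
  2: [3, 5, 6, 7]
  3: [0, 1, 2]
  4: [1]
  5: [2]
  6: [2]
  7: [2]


Visit 2, enqueue [3, 5, 6, 7]
Visit 3, enqueue [0, 1]
Visit 5, enqueue []
Visit 6, enqueue []
Visit 7, enqueue []
Visit 0, enqueue []
Visit 1, enqueue [4]
Visit 4, enqueue []

BFS order: [2, 3, 5, 6, 7, 0, 1, 4]


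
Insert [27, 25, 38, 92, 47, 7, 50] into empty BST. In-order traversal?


Insert 27: root
Insert 25: L from 27
Insert 38: R from 27
Insert 92: R from 27 -> R from 38
Insert 47: R from 27 -> R from 38 -> L from 92
Insert 7: L from 27 -> L from 25
Insert 50: R from 27 -> R from 38 -> L from 92 -> R from 47

In-order: [7, 25, 27, 38, 47, 50, 92]


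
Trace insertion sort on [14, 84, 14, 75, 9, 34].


Initial: [14, 84, 14, 75, 9, 34]
Insert 84: [14, 84, 14, 75, 9, 34]
Insert 14: [14, 14, 84, 75, 9, 34]
Insert 75: [14, 14, 75, 84, 9, 34]
Insert 9: [9, 14, 14, 75, 84, 34]
Insert 34: [9, 14, 14, 34, 75, 84]

Sorted: [9, 14, 14, 34, 75, 84]


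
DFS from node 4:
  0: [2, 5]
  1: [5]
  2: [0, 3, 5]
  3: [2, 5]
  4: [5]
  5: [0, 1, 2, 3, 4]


Visit 4, push [5]
Visit 5, push [3, 2, 1, 0]
Visit 0, push [2]
Visit 2, push [3]
Visit 3, push []
Visit 1, push []

DFS order: [4, 5, 0, 2, 3, 1]


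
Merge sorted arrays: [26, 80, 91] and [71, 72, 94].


Take 26 from A
Take 71 from B
Take 72 from B
Take 80 from A
Take 91 from A

Merged: [26, 71, 72, 80, 91, 94]


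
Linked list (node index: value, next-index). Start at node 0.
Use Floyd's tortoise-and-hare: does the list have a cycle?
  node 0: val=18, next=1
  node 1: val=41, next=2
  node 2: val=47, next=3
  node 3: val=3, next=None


Floyd's tortoise (slow, +1) and hare (fast, +2):
  init: slow=0, fast=0
  step 1: slow=1, fast=2
  step 2: fast 2->3->None, no cycle

Cycle: no


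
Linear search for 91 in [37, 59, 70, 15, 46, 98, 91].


i=0: 37!=91
i=1: 59!=91
i=2: 70!=91
i=3: 15!=91
i=4: 46!=91
i=5: 98!=91
i=6: 91==91 found!

Found at 6, 7 comps


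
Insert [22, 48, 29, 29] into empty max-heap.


Insert 22: [22]
Insert 48: [48, 22]
Insert 29: [48, 22, 29]
Insert 29: [48, 29, 29, 22]

Final heap: [48, 29, 29, 22]


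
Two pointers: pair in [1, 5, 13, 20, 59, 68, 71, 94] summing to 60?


lo=0(1)+hi=7(94)=95
lo=0(1)+hi=6(71)=72
lo=0(1)+hi=5(68)=69
lo=0(1)+hi=4(59)=60

Yes: 1+59=60


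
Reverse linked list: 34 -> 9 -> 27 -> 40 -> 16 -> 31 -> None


Step 1: curr=34, set curr.next=prev(None) | reversed so far: 34
Step 2: curr=9, set curr.next=prev(34) | reversed so far: 9 -> 34
Step 3: curr=27, set curr.next=prev(9) | reversed so far: 27 -> 9 -> 34
Step 4: curr=40, set curr.next=prev(27) | reversed so far: 40 -> 27 -> 9 -> 34
Step 5: curr=16, set curr.next=prev(40) | reversed so far: 16 -> 40 -> 27 -> 9 -> 34
Step 6: curr=31, set curr.next=prev(16) | reversed so far: 31 -> 16 -> 40 -> 27 -> 9 -> 34

31 -> 16 -> 40 -> 27 -> 9 -> 34 -> None


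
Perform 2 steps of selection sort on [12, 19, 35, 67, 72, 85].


Initial: [12, 19, 35, 67, 72, 85]
Step 1: min=12 at 0
  Swap: [12, 19, 35, 67, 72, 85]
Step 2: min=19 at 1
  Swap: [12, 19, 35, 67, 72, 85]

After 2 steps: [12, 19, 35, 67, 72, 85]


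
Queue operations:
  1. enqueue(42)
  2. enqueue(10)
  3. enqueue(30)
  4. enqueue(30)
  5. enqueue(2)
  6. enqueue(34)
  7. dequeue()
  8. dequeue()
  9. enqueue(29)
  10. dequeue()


enqueue(42) -> [42]
enqueue(10) -> [42, 10]
enqueue(30) -> [42, 10, 30]
enqueue(30) -> [42, 10, 30, 30]
enqueue(2) -> [42, 10, 30, 30, 2]
enqueue(34) -> [42, 10, 30, 30, 2, 34]
dequeue()->42, [10, 30, 30, 2, 34]
dequeue()->10, [30, 30, 2, 34]
enqueue(29) -> [30, 30, 2, 34, 29]
dequeue()->30, [30, 2, 34, 29]

Final queue: [30, 2, 34, 29]


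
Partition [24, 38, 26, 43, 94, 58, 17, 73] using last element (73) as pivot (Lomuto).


Pivot: 73
  24 <= 73: advance i (no swap)
  38 <= 73: advance i (no swap)
  26 <= 73: advance i (no swap)
  43 <= 73: advance i (no swap)
  58 <= 73: swap -> [24, 38, 26, 43, 58, 94, 17, 73]
  17 <= 73: swap -> [24, 38, 26, 43, 58, 17, 94, 73]
Place pivot at 6: [24, 38, 26, 43, 58, 17, 73, 94]

Partitioned: [24, 38, 26, 43, 58, 17, 73, 94]


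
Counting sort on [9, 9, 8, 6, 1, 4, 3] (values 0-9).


Input: [9, 9, 8, 6, 1, 4, 3]
Counts: [0, 1, 0, 1, 1, 0, 1, 0, 1, 2]

Sorted: [1, 3, 4, 6, 8, 9, 9]


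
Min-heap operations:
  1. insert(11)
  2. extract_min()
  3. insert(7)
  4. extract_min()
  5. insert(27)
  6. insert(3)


insert(11) -> [11]
extract_min()->11, []
insert(7) -> [7]
extract_min()->7, []
insert(27) -> [27]
insert(3) -> [3, 27]

Final heap: [3, 27]


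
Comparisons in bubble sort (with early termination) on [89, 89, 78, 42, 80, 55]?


Algorithm: bubble sort (with early termination)
Input: [89, 89, 78, 42, 80, 55]
Sorted: [42, 55, 78, 80, 89, 89]

15


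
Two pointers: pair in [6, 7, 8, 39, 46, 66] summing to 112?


lo=0(6)+hi=5(66)=72
lo=1(7)+hi=5(66)=73
lo=2(8)+hi=5(66)=74
lo=3(39)+hi=5(66)=105
lo=4(46)+hi=5(66)=112

Yes: 46+66=112


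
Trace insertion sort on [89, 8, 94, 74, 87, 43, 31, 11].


Initial: [89, 8, 94, 74, 87, 43, 31, 11]
Insert 8: [8, 89, 94, 74, 87, 43, 31, 11]
Insert 94: [8, 89, 94, 74, 87, 43, 31, 11]
Insert 74: [8, 74, 89, 94, 87, 43, 31, 11]
Insert 87: [8, 74, 87, 89, 94, 43, 31, 11]
Insert 43: [8, 43, 74, 87, 89, 94, 31, 11]
Insert 31: [8, 31, 43, 74, 87, 89, 94, 11]
Insert 11: [8, 11, 31, 43, 74, 87, 89, 94]

Sorted: [8, 11, 31, 43, 74, 87, 89, 94]


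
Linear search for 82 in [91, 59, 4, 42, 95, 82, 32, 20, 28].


i=0: 91!=82
i=1: 59!=82
i=2: 4!=82
i=3: 42!=82
i=4: 95!=82
i=5: 82==82 found!

Found at 5, 6 comps


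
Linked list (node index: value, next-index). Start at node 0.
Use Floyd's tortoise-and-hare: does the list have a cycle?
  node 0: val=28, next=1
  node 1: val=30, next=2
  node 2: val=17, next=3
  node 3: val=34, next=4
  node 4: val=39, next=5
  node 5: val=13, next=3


Floyd's tortoise (slow, +1) and hare (fast, +2):
  init: slow=0, fast=0
  step 1: slow=1, fast=2
  step 2: slow=2, fast=4
  step 3: slow=3, fast=3
  slow == fast at node 3: cycle detected

Cycle: yes


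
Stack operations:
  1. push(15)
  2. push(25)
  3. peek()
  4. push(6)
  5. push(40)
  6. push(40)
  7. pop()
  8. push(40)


push(15) -> [15]
push(25) -> [15, 25]
peek()->25
push(6) -> [15, 25, 6]
push(40) -> [15, 25, 6, 40]
push(40) -> [15, 25, 6, 40, 40]
pop()->40, [15, 25, 6, 40]
push(40) -> [15, 25, 6, 40, 40]

Final stack: [15, 25, 6, 40, 40]


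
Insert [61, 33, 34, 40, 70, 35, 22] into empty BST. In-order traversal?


Insert 61: root
Insert 33: L from 61
Insert 34: L from 61 -> R from 33
Insert 40: L from 61 -> R from 33 -> R from 34
Insert 70: R from 61
Insert 35: L from 61 -> R from 33 -> R from 34 -> L from 40
Insert 22: L from 61 -> L from 33

In-order: [22, 33, 34, 35, 40, 61, 70]


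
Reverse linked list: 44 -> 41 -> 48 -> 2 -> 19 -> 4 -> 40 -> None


Step 1: curr=44, set curr.next=prev(None) | reversed so far: 44
Step 2: curr=41, set curr.next=prev(44) | reversed so far: 41 -> 44
Step 3: curr=48, set curr.next=prev(41) | reversed so far: 48 -> 41 -> 44
Step 4: curr=2, set curr.next=prev(48) | reversed so far: 2 -> 48 -> 41 -> 44
Step 5: curr=19, set curr.next=prev(2) | reversed so far: 19 -> 2 -> 48 -> 41 -> 44
Step 6: curr=4, set curr.next=prev(19) | reversed so far: 4 -> 19 -> 2 -> 48 -> 41 -> 44
Step 7: curr=40, set curr.next=prev(4) | reversed so far: 40 -> 4 -> 19 -> 2 -> 48 -> 41 -> 44

40 -> 4 -> 19 -> 2 -> 48 -> 41 -> 44 -> None


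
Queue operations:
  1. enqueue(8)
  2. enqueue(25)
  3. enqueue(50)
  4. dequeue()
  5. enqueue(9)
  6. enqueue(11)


enqueue(8) -> [8]
enqueue(25) -> [8, 25]
enqueue(50) -> [8, 25, 50]
dequeue()->8, [25, 50]
enqueue(9) -> [25, 50, 9]
enqueue(11) -> [25, 50, 9, 11]

Final queue: [25, 50, 9, 11]


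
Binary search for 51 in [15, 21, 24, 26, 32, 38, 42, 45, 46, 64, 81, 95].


Step 1: lo=0, hi=11, mid=5, val=38
Step 2: lo=6, hi=11, mid=8, val=46
Step 3: lo=9, hi=11, mid=10, val=81
Step 4: lo=9, hi=9, mid=9, val=64

Not found


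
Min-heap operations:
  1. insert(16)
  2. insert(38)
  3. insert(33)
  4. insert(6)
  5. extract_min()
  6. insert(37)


insert(16) -> [16]
insert(38) -> [16, 38]
insert(33) -> [16, 38, 33]
insert(6) -> [6, 16, 33, 38]
extract_min()->6, [16, 38, 33]
insert(37) -> [16, 37, 33, 38]

Final heap: [16, 37, 33, 38]


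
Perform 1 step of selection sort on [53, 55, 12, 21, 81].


Initial: [53, 55, 12, 21, 81]
Step 1: min=12 at 2
  Swap: [12, 55, 53, 21, 81]

After 1 step: [12, 55, 53, 21, 81]


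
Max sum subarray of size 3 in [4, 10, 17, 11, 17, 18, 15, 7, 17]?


[0:3]: 31
[1:4]: 38
[2:5]: 45
[3:6]: 46
[4:7]: 50
[5:8]: 40
[6:9]: 39

Max: 50 at [4:7]


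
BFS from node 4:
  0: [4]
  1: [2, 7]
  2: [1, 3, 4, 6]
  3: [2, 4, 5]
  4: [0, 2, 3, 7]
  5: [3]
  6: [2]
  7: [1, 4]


Visit 4, enqueue [0, 2, 3, 7]
Visit 0, enqueue []
Visit 2, enqueue [1, 6]
Visit 3, enqueue [5]
Visit 7, enqueue []
Visit 1, enqueue []
Visit 6, enqueue []
Visit 5, enqueue []

BFS order: [4, 0, 2, 3, 7, 1, 6, 5]


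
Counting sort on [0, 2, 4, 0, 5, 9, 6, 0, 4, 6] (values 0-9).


Input: [0, 2, 4, 0, 5, 9, 6, 0, 4, 6]
Counts: [3, 0, 1, 0, 2, 1, 2, 0, 0, 1]

Sorted: [0, 0, 0, 2, 4, 4, 5, 6, 6, 9]


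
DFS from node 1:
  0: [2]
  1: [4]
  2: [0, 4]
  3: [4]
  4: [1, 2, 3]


Visit 1, push [4]
Visit 4, push [3, 2]
Visit 2, push [0]
Visit 0, push []
Visit 3, push []

DFS order: [1, 4, 2, 0, 3]


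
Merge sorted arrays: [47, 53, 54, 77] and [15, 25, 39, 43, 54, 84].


Take 15 from B
Take 25 from B
Take 39 from B
Take 43 from B
Take 47 from A
Take 53 from A
Take 54 from A
Take 54 from B
Take 77 from A

Merged: [15, 25, 39, 43, 47, 53, 54, 54, 77, 84]


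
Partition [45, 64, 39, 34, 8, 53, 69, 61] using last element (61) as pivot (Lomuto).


Pivot: 61
  45 <= 61: advance i (no swap)
  39 <= 61: swap -> [45, 39, 64, 34, 8, 53, 69, 61]
  34 <= 61: swap -> [45, 39, 34, 64, 8, 53, 69, 61]
  8 <= 61: swap -> [45, 39, 34, 8, 64, 53, 69, 61]
  53 <= 61: swap -> [45, 39, 34, 8, 53, 64, 69, 61]
Place pivot at 5: [45, 39, 34, 8, 53, 61, 69, 64]

Partitioned: [45, 39, 34, 8, 53, 61, 69, 64]


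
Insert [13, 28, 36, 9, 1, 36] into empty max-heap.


Insert 13: [13]
Insert 28: [28, 13]
Insert 36: [36, 13, 28]
Insert 9: [36, 13, 28, 9]
Insert 1: [36, 13, 28, 9, 1]
Insert 36: [36, 13, 36, 9, 1, 28]

Final heap: [36, 13, 36, 9, 1, 28]


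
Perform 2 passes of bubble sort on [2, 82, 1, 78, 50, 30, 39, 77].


Initial: [2, 82, 1, 78, 50, 30, 39, 77]
Pass 1: [2, 1, 78, 50, 30, 39, 77, 82] (6 swaps)
Pass 2: [1, 2, 50, 30, 39, 77, 78, 82] (5 swaps)

After 2 passes: [1, 2, 50, 30, 39, 77, 78, 82]


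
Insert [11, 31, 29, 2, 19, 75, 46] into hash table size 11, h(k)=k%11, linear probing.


Insert 11: h=0 -> slot 0
Insert 31: h=9 -> slot 9
Insert 29: h=7 -> slot 7
Insert 2: h=2 -> slot 2
Insert 19: h=8 -> slot 8
Insert 75: h=9, 1 probes -> slot 10
Insert 46: h=2, 1 probes -> slot 3

Table: [11, None, 2, 46, None, None, None, 29, 19, 31, 75]


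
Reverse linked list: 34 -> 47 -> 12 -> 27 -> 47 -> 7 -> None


Step 1: curr=34, set curr.next=prev(None) | reversed so far: 34
Step 2: curr=47, set curr.next=prev(34) | reversed so far: 47 -> 34
Step 3: curr=12, set curr.next=prev(47) | reversed so far: 12 -> 47 -> 34
Step 4: curr=27, set curr.next=prev(12) | reversed so far: 27 -> 12 -> 47 -> 34
Step 5: curr=47, set curr.next=prev(27) | reversed so far: 47 -> 27 -> 12 -> 47 -> 34
Step 6: curr=7, set curr.next=prev(47) | reversed so far: 7 -> 47 -> 27 -> 12 -> 47 -> 34

7 -> 47 -> 27 -> 12 -> 47 -> 34 -> None


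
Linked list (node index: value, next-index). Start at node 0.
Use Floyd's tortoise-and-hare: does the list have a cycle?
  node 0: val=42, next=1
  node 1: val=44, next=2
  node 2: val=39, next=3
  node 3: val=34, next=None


Floyd's tortoise (slow, +1) and hare (fast, +2):
  init: slow=0, fast=0
  step 1: slow=1, fast=2
  step 2: fast 2->3->None, no cycle

Cycle: no


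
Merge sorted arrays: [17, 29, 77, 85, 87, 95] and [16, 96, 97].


Take 16 from B
Take 17 from A
Take 29 from A
Take 77 from A
Take 85 from A
Take 87 from A
Take 95 from A

Merged: [16, 17, 29, 77, 85, 87, 95, 96, 97]


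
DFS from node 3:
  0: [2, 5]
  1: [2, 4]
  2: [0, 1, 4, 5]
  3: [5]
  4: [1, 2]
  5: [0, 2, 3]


Visit 3, push [5]
Visit 5, push [2, 0]
Visit 0, push [2]
Visit 2, push [4, 1]
Visit 1, push [4]
Visit 4, push []

DFS order: [3, 5, 0, 2, 1, 4]


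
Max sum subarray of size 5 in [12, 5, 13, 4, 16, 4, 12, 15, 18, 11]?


[0:5]: 50
[1:6]: 42
[2:7]: 49
[3:8]: 51
[4:9]: 65
[5:10]: 60

Max: 65 at [4:9]


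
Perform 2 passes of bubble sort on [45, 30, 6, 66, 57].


Initial: [45, 30, 6, 66, 57]
Pass 1: [30, 6, 45, 57, 66] (3 swaps)
Pass 2: [6, 30, 45, 57, 66] (1 swaps)

After 2 passes: [6, 30, 45, 57, 66]


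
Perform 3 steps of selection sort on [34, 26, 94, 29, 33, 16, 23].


Initial: [34, 26, 94, 29, 33, 16, 23]
Step 1: min=16 at 5
  Swap: [16, 26, 94, 29, 33, 34, 23]
Step 2: min=23 at 6
  Swap: [16, 23, 94, 29, 33, 34, 26]
Step 3: min=26 at 6
  Swap: [16, 23, 26, 29, 33, 34, 94]

After 3 steps: [16, 23, 26, 29, 33, 34, 94]


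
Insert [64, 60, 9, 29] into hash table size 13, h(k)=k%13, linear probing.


Insert 64: h=12 -> slot 12
Insert 60: h=8 -> slot 8
Insert 9: h=9 -> slot 9
Insert 29: h=3 -> slot 3

Table: [None, None, None, 29, None, None, None, None, 60, 9, None, None, 64]


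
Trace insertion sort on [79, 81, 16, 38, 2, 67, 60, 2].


Initial: [79, 81, 16, 38, 2, 67, 60, 2]
Insert 81: [79, 81, 16, 38, 2, 67, 60, 2]
Insert 16: [16, 79, 81, 38, 2, 67, 60, 2]
Insert 38: [16, 38, 79, 81, 2, 67, 60, 2]
Insert 2: [2, 16, 38, 79, 81, 67, 60, 2]
Insert 67: [2, 16, 38, 67, 79, 81, 60, 2]
Insert 60: [2, 16, 38, 60, 67, 79, 81, 2]
Insert 2: [2, 2, 16, 38, 60, 67, 79, 81]

Sorted: [2, 2, 16, 38, 60, 67, 79, 81]


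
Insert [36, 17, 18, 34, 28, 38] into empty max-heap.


Insert 36: [36]
Insert 17: [36, 17]
Insert 18: [36, 17, 18]
Insert 34: [36, 34, 18, 17]
Insert 28: [36, 34, 18, 17, 28]
Insert 38: [38, 34, 36, 17, 28, 18]

Final heap: [38, 34, 36, 17, 28, 18]


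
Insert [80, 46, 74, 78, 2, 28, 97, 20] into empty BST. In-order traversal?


Insert 80: root
Insert 46: L from 80
Insert 74: L from 80 -> R from 46
Insert 78: L from 80 -> R from 46 -> R from 74
Insert 2: L from 80 -> L from 46
Insert 28: L from 80 -> L from 46 -> R from 2
Insert 97: R from 80
Insert 20: L from 80 -> L from 46 -> R from 2 -> L from 28

In-order: [2, 20, 28, 46, 74, 78, 80, 97]


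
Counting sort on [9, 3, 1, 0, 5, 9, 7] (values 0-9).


Input: [9, 3, 1, 0, 5, 9, 7]
Counts: [1, 1, 0, 1, 0, 1, 0, 1, 0, 2]

Sorted: [0, 1, 3, 5, 7, 9, 9]


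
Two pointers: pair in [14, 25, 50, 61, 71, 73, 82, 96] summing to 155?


lo=0(14)+hi=7(96)=110
lo=1(25)+hi=7(96)=121
lo=2(50)+hi=7(96)=146
lo=3(61)+hi=7(96)=157
lo=3(61)+hi=6(82)=143
lo=4(71)+hi=6(82)=153
lo=5(73)+hi=6(82)=155

Yes: 73+82=155


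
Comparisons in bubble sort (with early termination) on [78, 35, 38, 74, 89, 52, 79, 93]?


Algorithm: bubble sort (with early termination)
Input: [78, 35, 38, 74, 89, 52, 79, 93]
Sorted: [35, 38, 52, 74, 78, 79, 89, 93]

22


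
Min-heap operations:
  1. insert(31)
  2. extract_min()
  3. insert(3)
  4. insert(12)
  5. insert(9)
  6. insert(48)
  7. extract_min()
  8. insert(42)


insert(31) -> [31]
extract_min()->31, []
insert(3) -> [3]
insert(12) -> [3, 12]
insert(9) -> [3, 12, 9]
insert(48) -> [3, 12, 9, 48]
extract_min()->3, [9, 12, 48]
insert(42) -> [9, 12, 48, 42]

Final heap: [9, 12, 48, 42]


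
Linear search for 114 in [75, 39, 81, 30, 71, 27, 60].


i=0: 75!=114
i=1: 39!=114
i=2: 81!=114
i=3: 30!=114
i=4: 71!=114
i=5: 27!=114
i=6: 60!=114

Not found, 7 comps


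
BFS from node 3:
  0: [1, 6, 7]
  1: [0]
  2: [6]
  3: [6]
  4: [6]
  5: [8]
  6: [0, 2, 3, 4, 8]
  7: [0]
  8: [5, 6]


Visit 3, enqueue [6]
Visit 6, enqueue [0, 2, 4, 8]
Visit 0, enqueue [1, 7]
Visit 2, enqueue []
Visit 4, enqueue []
Visit 8, enqueue [5]
Visit 1, enqueue []
Visit 7, enqueue []
Visit 5, enqueue []

BFS order: [3, 6, 0, 2, 4, 8, 1, 7, 5]


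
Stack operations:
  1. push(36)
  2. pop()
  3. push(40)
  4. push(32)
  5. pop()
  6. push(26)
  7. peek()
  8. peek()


push(36) -> [36]
pop()->36, []
push(40) -> [40]
push(32) -> [40, 32]
pop()->32, [40]
push(26) -> [40, 26]
peek()->26
peek()->26

Final stack: [40, 26]


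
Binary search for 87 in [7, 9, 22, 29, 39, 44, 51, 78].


Step 1: lo=0, hi=7, mid=3, val=29
Step 2: lo=4, hi=7, mid=5, val=44
Step 3: lo=6, hi=7, mid=6, val=51
Step 4: lo=7, hi=7, mid=7, val=78

Not found


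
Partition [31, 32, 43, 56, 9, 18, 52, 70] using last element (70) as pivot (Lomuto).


Pivot: 70
  31 <= 70: advance i (no swap)
  32 <= 70: advance i (no swap)
  43 <= 70: advance i (no swap)
  56 <= 70: advance i (no swap)
  9 <= 70: advance i (no swap)
  18 <= 70: advance i (no swap)
  52 <= 70: advance i (no swap)
Place pivot at 7: [31, 32, 43, 56, 9, 18, 52, 70]

Partitioned: [31, 32, 43, 56, 9, 18, 52, 70]


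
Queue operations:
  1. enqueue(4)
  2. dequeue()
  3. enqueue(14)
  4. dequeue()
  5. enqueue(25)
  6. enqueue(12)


enqueue(4) -> [4]
dequeue()->4, []
enqueue(14) -> [14]
dequeue()->14, []
enqueue(25) -> [25]
enqueue(12) -> [25, 12]

Final queue: [25, 12]


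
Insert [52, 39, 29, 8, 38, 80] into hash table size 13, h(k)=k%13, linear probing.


Insert 52: h=0 -> slot 0
Insert 39: h=0, 1 probes -> slot 1
Insert 29: h=3 -> slot 3
Insert 8: h=8 -> slot 8
Insert 38: h=12 -> slot 12
Insert 80: h=2 -> slot 2

Table: [52, 39, 80, 29, None, None, None, None, 8, None, None, None, 38]


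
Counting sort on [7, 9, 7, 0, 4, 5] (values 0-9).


Input: [7, 9, 7, 0, 4, 5]
Counts: [1, 0, 0, 0, 1, 1, 0, 2, 0, 1]

Sorted: [0, 4, 5, 7, 7, 9]


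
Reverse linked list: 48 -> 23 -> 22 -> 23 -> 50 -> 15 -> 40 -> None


Step 1: curr=48, set curr.next=prev(None) | reversed so far: 48
Step 2: curr=23, set curr.next=prev(48) | reversed so far: 23 -> 48
Step 3: curr=22, set curr.next=prev(23) | reversed so far: 22 -> 23 -> 48
Step 4: curr=23, set curr.next=prev(22) | reversed so far: 23 -> 22 -> 23 -> 48
Step 5: curr=50, set curr.next=prev(23) | reversed so far: 50 -> 23 -> 22 -> 23 -> 48
Step 6: curr=15, set curr.next=prev(50) | reversed so far: 15 -> 50 -> 23 -> 22 -> 23 -> 48
Step 7: curr=40, set curr.next=prev(15) | reversed so far: 40 -> 15 -> 50 -> 23 -> 22 -> 23 -> 48

40 -> 15 -> 50 -> 23 -> 22 -> 23 -> 48 -> None


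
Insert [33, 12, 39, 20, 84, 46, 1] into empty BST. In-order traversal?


Insert 33: root
Insert 12: L from 33
Insert 39: R from 33
Insert 20: L from 33 -> R from 12
Insert 84: R from 33 -> R from 39
Insert 46: R from 33 -> R from 39 -> L from 84
Insert 1: L from 33 -> L from 12

In-order: [1, 12, 20, 33, 39, 46, 84]


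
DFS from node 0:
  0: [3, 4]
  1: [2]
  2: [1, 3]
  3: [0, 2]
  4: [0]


Visit 0, push [4, 3]
Visit 3, push [2]
Visit 2, push [1]
Visit 1, push []
Visit 4, push []

DFS order: [0, 3, 2, 1, 4]


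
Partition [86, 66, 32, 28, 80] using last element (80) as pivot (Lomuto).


Pivot: 80
  66 <= 80: swap -> [66, 86, 32, 28, 80]
  32 <= 80: swap -> [66, 32, 86, 28, 80]
  28 <= 80: swap -> [66, 32, 28, 86, 80]
Place pivot at 3: [66, 32, 28, 80, 86]

Partitioned: [66, 32, 28, 80, 86]


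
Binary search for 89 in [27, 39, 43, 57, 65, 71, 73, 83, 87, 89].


Step 1: lo=0, hi=9, mid=4, val=65
Step 2: lo=5, hi=9, mid=7, val=83
Step 3: lo=8, hi=9, mid=8, val=87
Step 4: lo=9, hi=9, mid=9, val=89

Found at index 9


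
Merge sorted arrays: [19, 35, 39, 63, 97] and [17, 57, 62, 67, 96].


Take 17 from B
Take 19 from A
Take 35 from A
Take 39 from A
Take 57 from B
Take 62 from B
Take 63 from A
Take 67 from B
Take 96 from B

Merged: [17, 19, 35, 39, 57, 62, 63, 67, 96, 97]


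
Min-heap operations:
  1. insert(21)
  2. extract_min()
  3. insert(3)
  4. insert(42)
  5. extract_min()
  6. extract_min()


insert(21) -> [21]
extract_min()->21, []
insert(3) -> [3]
insert(42) -> [3, 42]
extract_min()->3, [42]
extract_min()->42, []

Final heap: []


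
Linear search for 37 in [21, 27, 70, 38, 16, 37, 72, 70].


i=0: 21!=37
i=1: 27!=37
i=2: 70!=37
i=3: 38!=37
i=4: 16!=37
i=5: 37==37 found!

Found at 5, 6 comps


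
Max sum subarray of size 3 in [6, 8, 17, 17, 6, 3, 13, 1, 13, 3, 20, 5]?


[0:3]: 31
[1:4]: 42
[2:5]: 40
[3:6]: 26
[4:7]: 22
[5:8]: 17
[6:9]: 27
[7:10]: 17
[8:11]: 36
[9:12]: 28

Max: 42 at [1:4]
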